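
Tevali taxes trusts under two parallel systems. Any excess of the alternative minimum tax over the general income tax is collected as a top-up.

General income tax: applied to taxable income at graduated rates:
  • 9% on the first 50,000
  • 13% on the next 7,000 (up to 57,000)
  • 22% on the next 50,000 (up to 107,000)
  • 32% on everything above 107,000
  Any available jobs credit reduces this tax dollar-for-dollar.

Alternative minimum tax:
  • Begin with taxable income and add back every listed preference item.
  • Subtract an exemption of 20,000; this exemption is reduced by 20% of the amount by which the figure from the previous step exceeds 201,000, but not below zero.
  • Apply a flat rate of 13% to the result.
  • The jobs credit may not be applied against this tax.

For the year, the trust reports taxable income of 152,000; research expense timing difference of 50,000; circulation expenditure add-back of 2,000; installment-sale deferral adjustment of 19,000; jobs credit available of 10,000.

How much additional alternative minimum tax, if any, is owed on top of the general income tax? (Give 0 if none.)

6,152

Alternative minimum tax:
  Adjusted income: 152,000 + 50,000 + 2,000 + 19,000 = 223,000
  Exemption: 20,000 − 20% × (223,000 − 201,000) = 20,000 − 4,400 = 15,600
  Base: 223,000 − 15,600 = 207,400
  207,400 × 13% = 26,962

General income tax:
  50,000 × 9% = 4,500
  7,000 × 13% = 910
  50,000 × 22% = 11,000
  45,000 × 32% = 14,400
  → 30,810
  Less jobs credit 10,000 → 20,810

Excess of alternative minimum tax over general income tax: 26,962 − 20,810 = 6,152.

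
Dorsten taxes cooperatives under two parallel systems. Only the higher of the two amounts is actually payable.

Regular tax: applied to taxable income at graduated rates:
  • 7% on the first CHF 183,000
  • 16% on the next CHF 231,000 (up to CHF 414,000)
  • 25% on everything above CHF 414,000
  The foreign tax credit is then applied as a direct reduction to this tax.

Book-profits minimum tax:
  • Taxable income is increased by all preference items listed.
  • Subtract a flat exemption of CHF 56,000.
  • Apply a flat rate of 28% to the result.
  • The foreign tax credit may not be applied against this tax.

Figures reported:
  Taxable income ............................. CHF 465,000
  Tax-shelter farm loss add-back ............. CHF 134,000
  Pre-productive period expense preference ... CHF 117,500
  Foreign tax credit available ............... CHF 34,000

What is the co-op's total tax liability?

Regular tax:
  CHF 183,000 × 7% = CHF 12,810
  CHF 231,000 × 16% = CHF 36,960
  CHF 51,000 × 25% = CHF 12,750
  → CHF 62,520
  Less foreign tax credit CHF 34,000 → CHF 28,520

Book-profits minimum tax:
  Adjusted income: CHF 465,000 + CHF 134,000 + CHF 117,500 = CHF 716,500
  Less exemption CHF 56,000 → base CHF 660,500
  CHF 660,500 × 28% = CHF 184,940

CHF 184,940 > CHF 28,520, so the book-profits minimum tax is the binding amount.

CHF 184,940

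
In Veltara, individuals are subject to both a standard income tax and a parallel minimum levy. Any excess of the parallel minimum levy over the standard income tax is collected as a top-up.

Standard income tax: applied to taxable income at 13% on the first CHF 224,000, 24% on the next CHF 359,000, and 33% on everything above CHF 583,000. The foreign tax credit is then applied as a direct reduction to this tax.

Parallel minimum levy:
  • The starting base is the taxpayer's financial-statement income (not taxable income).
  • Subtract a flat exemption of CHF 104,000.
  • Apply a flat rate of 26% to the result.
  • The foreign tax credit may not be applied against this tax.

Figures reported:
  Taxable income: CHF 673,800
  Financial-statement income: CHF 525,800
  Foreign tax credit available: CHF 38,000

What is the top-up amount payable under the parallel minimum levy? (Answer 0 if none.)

CHF 2,424

Standard income tax:
  CHF 224,000 × 13% = CHF 29,120
  CHF 359,000 × 24% = CHF 86,160
  CHF 90,800 × 33% = CHF 29,964
  → CHF 145,244
  Less foreign tax credit CHF 38,000 → CHF 107,244

Parallel minimum levy:
  Base (financial-statement income): CHF 525,800
  Less exemption CHF 104,000 → base CHF 421,800
  CHF 421,800 × 26% = CHF 109,668

Excess of parallel minimum levy over standard income tax: CHF 109,668 − CHF 107,244 = CHF 2,424.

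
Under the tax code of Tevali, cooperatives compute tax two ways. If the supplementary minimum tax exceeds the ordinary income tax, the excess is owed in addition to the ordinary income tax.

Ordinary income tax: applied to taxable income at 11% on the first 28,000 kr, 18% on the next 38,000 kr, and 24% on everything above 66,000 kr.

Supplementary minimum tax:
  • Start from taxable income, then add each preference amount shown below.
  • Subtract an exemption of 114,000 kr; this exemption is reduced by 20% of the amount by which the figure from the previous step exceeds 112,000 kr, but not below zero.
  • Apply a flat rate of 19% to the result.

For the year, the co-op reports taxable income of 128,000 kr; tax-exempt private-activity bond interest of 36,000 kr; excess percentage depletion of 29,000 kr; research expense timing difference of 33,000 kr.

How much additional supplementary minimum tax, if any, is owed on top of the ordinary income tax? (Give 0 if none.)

Ordinary income tax:
  28,000 kr × 11% = 3,080 kr
  38,000 kr × 18% = 6,840 kr
  62,000 kr × 24% = 14,880 kr
  → 24,800 kr

Supplementary minimum tax:
  Adjusted income: 128,000 kr + 36,000 kr + 29,000 kr + 33,000 kr = 226,000 kr
  Exemption: 114,000 kr − 20% × (226,000 kr − 112,000 kr) = 114,000 kr − 22,800 kr = 91,200 kr
  Base: 226,000 kr − 91,200 kr = 134,800 kr
  134,800 kr × 19% = 25,612 kr

Excess of supplementary minimum tax over ordinary income tax: 25,612 kr − 24,800 kr = 812 kr.

812 kr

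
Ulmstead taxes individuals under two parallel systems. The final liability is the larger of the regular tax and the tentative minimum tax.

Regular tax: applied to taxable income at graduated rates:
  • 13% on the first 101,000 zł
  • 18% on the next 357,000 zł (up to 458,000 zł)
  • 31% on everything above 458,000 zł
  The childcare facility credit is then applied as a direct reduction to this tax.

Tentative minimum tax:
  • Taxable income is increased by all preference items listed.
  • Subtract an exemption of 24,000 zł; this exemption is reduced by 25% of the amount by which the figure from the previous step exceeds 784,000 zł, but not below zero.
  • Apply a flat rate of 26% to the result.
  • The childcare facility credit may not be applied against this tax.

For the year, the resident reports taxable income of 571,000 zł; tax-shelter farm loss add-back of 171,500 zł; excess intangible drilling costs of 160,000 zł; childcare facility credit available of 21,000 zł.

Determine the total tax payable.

Tentative minimum tax:
  Adjusted income: 571,000 zł + 171,500 zł + 160,000 zł = 902,500 zł
  Exemption: 25% × (902,500 zł − 784,000 zł) = 29,625 zł ≥ 24,000 zł, so the exemption is fully phased out
  Base: 902,500 zł − 0 zł = 902,500 zł
  902,500 zł × 26% = 234,650 zł

Regular tax:
  101,000 zł × 13% = 13,130 zł
  357,000 zł × 18% = 64,260 zł
  113,000 zł × 31% = 35,030 zł
  → 112,420 zł
  Less childcare facility credit 21,000 zł → 91,420 zł

234,650 zł > 91,420 zł, so the tentative minimum tax is the binding amount.

234,650 zł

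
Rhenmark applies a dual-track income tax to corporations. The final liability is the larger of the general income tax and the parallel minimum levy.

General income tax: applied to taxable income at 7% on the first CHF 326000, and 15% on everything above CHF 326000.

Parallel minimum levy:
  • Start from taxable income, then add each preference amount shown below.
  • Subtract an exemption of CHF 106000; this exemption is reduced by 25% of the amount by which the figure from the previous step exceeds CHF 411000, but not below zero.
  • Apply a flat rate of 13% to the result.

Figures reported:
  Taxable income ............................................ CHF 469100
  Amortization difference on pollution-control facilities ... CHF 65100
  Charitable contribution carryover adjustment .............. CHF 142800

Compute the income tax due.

Parallel minimum levy:
  Adjusted income: CHF 469100 + CHF 65100 + CHF 142800 = CHF 677000
  Exemption: CHF 106000 − 25% × (CHF 677000 − CHF 411000) = CHF 106000 − CHF 66500 = CHF 39500
  Base: CHF 677000 − CHF 39500 = CHF 637500
  CHF 637500 × 13% = CHF 82875

General income tax:
  CHF 326000 × 7% = CHF 22820
  CHF 143100 × 15% = CHF 21465
  → CHF 44285

CHF 82875 > CHF 44285, so the parallel minimum levy is the binding amount.

CHF 82875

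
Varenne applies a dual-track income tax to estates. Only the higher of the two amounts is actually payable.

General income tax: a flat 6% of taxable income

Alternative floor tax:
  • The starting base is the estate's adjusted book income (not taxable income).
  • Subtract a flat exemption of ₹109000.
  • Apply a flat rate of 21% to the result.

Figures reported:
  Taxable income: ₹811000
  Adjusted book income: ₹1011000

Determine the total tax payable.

₹189420

Alternative floor tax:
  Base (adjusted book income): ₹1011000
  Less exemption ₹109000 → base ₹902000
  ₹902000 × 21% = ₹189420

General income tax:
  ₹811000 × 6% = ₹48660

₹189420 > ₹48660, so the alternative floor tax is the binding amount.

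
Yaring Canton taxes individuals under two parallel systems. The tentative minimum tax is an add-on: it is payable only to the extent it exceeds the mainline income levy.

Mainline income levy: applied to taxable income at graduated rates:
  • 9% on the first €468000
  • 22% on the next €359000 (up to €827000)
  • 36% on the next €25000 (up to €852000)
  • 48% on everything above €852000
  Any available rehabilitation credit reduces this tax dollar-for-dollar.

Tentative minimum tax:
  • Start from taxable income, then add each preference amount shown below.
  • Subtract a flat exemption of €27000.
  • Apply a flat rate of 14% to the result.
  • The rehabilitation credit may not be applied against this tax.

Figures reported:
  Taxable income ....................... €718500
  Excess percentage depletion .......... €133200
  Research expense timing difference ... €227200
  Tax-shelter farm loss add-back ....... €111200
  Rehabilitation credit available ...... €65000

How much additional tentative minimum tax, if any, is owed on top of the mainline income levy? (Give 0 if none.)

€130604

Tentative minimum tax:
  Adjusted income: €718500 + €133200 + €227200 + €111200 = €1190100
  Less exemption €27000 → base €1163100
  €1163100 × 14% = €162834

Mainline income levy:
  €468000 × 9% = €42120
  €250500 × 22% = €55110
  → €97230
  Less rehabilitation credit €65000 → €32230

Excess of tentative minimum tax over mainline income levy: €162834 − €32230 = €130604.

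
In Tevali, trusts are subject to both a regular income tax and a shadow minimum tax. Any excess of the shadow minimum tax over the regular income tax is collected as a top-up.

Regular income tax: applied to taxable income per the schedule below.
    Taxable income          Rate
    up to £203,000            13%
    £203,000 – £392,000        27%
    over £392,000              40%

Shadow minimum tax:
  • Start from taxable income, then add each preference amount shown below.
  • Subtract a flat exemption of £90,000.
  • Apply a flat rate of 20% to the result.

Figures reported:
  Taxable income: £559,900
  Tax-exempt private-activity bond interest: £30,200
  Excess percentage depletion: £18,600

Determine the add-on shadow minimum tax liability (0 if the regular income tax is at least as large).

£0

Shadow minimum tax:
  Adjusted income: £559,900 + £30,200 + £18,600 = £608,700
  Less exemption £90,000 → base £518,700
  £518,700 × 20% = £103,740

Regular income tax:
  £203,000 × 13% = £26,390
  £189,000 × 27% = £51,030
  £167,900 × 40% = £67,160
  → £144,580

£103,740 ≤ £144,580, so no add-on is due.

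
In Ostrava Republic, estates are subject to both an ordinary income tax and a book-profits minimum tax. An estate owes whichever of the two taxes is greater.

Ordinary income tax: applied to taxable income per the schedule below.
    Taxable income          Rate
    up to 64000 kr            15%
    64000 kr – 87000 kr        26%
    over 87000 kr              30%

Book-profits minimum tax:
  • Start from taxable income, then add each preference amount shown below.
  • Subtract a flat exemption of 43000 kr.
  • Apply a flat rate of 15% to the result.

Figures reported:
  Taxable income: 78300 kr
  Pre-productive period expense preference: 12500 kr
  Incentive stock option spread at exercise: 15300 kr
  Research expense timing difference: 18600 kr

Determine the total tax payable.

Book-profits minimum tax:
  Adjusted income: 78300 kr + 12500 kr + 15300 kr + 18600 kr = 124700 kr
  Less exemption 43000 kr → base 81700 kr
  81700 kr × 15% = 12255 kr

Ordinary income tax:
  64000 kr × 15% = 9600 kr
  14300 kr × 26% = 3718 kr
  → 13318 kr

13318 kr > 12255 kr, so the ordinary income tax governs.

13318 kr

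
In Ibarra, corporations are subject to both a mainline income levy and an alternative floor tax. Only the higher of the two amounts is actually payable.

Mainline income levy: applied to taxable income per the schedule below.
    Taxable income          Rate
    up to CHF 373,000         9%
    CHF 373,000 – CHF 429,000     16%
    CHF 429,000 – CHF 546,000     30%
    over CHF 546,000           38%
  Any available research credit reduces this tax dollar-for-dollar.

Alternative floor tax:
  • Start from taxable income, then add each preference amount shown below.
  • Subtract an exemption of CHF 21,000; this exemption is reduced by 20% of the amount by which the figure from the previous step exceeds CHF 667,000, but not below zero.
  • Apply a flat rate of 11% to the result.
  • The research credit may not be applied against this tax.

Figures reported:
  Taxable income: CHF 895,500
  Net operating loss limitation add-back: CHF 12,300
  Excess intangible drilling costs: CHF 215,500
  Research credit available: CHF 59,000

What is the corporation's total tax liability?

Alternative floor tax:
  Adjusted income: CHF 895,500 + CHF 12,300 + CHF 215,500 = CHF 1,123,300
  Exemption: 20% × (CHF 1,123,300 − CHF 667,000) = CHF 91,260 ≥ CHF 21,000, so the exemption is fully phased out
  Base: CHF 1,123,300 − CHF 0 = CHF 1,123,300
  CHF 1,123,300 × 11% = CHF 123,563

Mainline income levy:
  CHF 373,000 × 9% = CHF 33,570
  CHF 56,000 × 16% = CHF 8,960
  CHF 117,000 × 30% = CHF 35,100
  CHF 349,500 × 38% = CHF 132,810
  → CHF 210,440
  Less research credit CHF 59,000 → CHF 151,440

CHF 151,440 > CHF 123,563, so the mainline income levy governs.

CHF 151,440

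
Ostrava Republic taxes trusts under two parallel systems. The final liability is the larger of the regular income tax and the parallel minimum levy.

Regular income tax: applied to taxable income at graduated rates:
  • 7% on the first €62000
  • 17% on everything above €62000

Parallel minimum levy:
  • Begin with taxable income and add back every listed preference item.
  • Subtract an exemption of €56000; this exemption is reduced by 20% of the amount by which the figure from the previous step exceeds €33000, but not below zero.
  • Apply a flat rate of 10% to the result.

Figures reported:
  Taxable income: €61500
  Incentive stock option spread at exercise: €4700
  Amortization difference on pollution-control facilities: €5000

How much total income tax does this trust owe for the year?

Regular income tax:
  €61500 × 7% = €4305

Parallel minimum levy:
  Adjusted income: €61500 + €4700 + €5000 = €71200
  Exemption: €56000 − 20% × (€71200 − €33000) = €56000 − €7640 = €48360
  Base: €71200 − €48360 = €22840
  €22840 × 10% = €2284

€4305 > €2284, so the regular income tax governs.

€4305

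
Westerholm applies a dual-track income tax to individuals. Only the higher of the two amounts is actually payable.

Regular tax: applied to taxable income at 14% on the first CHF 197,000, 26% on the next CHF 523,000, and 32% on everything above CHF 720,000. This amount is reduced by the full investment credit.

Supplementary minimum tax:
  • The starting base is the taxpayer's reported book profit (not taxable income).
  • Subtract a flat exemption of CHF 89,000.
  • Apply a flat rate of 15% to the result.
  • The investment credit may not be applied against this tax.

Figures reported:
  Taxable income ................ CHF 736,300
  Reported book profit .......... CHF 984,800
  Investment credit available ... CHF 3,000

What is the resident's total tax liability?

Regular tax:
  CHF 197,000 × 14% = CHF 27,580
  CHF 523,000 × 26% = CHF 135,980
  CHF 16,300 × 32% = CHF 5,216
  → CHF 168,776
  Less investment credit CHF 3,000 → CHF 165,776

Supplementary minimum tax:
  Base (reported book profit): CHF 984,800
  Less exemption CHF 89,000 → base CHF 895,800
  CHF 895,800 × 15% = CHF 134,370

CHF 165,776 > CHF 134,370, so the regular tax governs.

CHF 165,776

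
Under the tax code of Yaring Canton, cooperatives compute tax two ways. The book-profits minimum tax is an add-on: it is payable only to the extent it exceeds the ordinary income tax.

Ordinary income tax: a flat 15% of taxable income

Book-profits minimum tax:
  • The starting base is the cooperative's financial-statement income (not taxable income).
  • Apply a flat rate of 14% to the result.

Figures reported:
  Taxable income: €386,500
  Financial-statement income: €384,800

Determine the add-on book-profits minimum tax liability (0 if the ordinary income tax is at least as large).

€0

Book-profits minimum tax:
  Base (financial-statement income): €384,800
  €384,800 × 14% = €53,872

Ordinary income tax:
  €386,500 × 15% = €57,975

€53,872 ≤ €57,975, so no add-on is due.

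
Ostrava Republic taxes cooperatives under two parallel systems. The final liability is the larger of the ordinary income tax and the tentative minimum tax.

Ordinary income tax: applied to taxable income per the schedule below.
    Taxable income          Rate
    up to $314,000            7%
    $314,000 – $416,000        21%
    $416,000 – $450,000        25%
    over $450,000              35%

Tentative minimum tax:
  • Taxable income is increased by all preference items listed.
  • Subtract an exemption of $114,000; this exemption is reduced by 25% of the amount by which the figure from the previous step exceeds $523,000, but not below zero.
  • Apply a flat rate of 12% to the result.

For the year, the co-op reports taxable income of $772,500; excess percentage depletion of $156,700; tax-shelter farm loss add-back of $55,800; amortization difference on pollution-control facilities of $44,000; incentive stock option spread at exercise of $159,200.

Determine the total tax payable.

$164,775

Ordinary income tax:
  $314,000 × 7% = $21,980
  $102,000 × 21% = $21,420
  $34,000 × 25% = $8,500
  $322,500 × 35% = $112,875
  → $164,775

Tentative minimum tax:
  Adjusted income: $772,500 + $156,700 + $55,800 + $44,000 + $159,200 = $1,188,200
  Exemption: 25% × ($1,188,200 − $523,000) = $166,300 ≥ $114,000, so the exemption is fully phased out
  Base: $1,188,200 − $0 = $1,188,200
  $1,188,200 × 12% = $142,584

$164,775 > $142,584, so the ordinary income tax governs.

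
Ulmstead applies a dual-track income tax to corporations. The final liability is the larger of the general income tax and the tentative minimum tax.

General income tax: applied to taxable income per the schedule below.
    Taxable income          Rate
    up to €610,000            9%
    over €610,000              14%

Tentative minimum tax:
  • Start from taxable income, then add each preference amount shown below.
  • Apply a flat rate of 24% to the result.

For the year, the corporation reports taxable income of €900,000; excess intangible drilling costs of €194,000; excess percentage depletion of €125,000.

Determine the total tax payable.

General income tax:
  €610,000 × 9% = €54,900
  €290,000 × 14% = €40,600
  → €95,500

Tentative minimum tax:
  Adjusted income: €900,000 + €194,000 + €125,000 = €1,219,000
  €1,219,000 × 24% = €292,560

€292,560 > €95,500, so the tentative minimum tax is the binding amount.

€292,560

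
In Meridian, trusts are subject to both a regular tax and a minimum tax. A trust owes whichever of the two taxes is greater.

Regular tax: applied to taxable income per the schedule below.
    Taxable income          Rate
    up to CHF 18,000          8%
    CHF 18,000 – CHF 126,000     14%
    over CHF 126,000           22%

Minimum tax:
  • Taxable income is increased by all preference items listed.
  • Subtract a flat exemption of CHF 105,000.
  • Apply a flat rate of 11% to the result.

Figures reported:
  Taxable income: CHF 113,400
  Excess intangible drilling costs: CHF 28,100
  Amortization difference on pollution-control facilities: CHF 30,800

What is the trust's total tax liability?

Regular tax:
  CHF 18,000 × 8% = CHF 1,440
  CHF 95,400 × 14% = CHF 13,356
  → CHF 14,796

Minimum tax:
  Adjusted income: CHF 113,400 + CHF 28,100 + CHF 30,800 = CHF 172,300
  Less exemption CHF 105,000 → base CHF 67,300
  CHF 67,300 × 11% = CHF 7,403

CHF 14,796 > CHF 7,403, so the regular tax governs.

CHF 14,796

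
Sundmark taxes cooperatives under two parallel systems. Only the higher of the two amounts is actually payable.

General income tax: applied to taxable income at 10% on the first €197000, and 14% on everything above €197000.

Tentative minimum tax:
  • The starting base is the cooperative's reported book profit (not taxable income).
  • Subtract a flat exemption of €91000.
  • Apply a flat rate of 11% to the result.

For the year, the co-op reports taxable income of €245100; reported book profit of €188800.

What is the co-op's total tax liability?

€26434

General income tax:
  €197000 × 10% = €19700
  €48100 × 14% = €6734
  → €26434

Tentative minimum tax:
  Base (reported book profit): €188800
  Less exemption €91000 → base €97800
  €97800 × 11% = €10758

€26434 > €10758, so the general income tax governs.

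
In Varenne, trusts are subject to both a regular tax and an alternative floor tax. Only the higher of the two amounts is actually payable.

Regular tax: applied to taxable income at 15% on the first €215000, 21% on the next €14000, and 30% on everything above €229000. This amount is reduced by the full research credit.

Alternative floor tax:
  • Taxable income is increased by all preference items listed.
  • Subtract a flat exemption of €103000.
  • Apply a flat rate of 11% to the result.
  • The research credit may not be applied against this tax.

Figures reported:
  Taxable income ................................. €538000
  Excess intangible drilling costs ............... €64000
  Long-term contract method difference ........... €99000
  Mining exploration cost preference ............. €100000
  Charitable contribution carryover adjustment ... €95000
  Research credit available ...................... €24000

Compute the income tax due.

Alternative floor tax:
  Adjusted income: €538000 + €64000 + €99000 + €100000 + €95000 = €896000
  Less exemption €103000 → base €793000
  €793000 × 11% = €87230

Regular tax:
  €215000 × 15% = €32250
  €14000 × 21% = €2940
  €309000 × 30% = €92700
  → €127890
  Less research credit €24000 → €103890

€103890 > €87230, so the regular tax governs.

€103890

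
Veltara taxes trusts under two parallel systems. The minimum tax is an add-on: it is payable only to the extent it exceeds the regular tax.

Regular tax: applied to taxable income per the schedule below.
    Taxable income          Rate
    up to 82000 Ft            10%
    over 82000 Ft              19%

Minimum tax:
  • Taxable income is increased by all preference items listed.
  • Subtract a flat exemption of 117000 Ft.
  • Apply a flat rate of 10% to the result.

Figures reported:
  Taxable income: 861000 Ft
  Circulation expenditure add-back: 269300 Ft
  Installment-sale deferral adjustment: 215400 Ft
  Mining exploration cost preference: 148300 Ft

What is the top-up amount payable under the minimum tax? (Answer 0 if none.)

0 Ft

Regular tax:
  82000 Ft × 10% = 8200 Ft
  779000 Ft × 19% = 148010 Ft
  → 156210 Ft

Minimum tax:
  Adjusted income: 861000 Ft + 269300 Ft + 215400 Ft + 148300 Ft = 1494000 Ft
  Less exemption 117000 Ft → base 1377000 Ft
  1377000 Ft × 10% = 137700 Ft

137700 Ft ≤ 156210 Ft, so no add-on is due.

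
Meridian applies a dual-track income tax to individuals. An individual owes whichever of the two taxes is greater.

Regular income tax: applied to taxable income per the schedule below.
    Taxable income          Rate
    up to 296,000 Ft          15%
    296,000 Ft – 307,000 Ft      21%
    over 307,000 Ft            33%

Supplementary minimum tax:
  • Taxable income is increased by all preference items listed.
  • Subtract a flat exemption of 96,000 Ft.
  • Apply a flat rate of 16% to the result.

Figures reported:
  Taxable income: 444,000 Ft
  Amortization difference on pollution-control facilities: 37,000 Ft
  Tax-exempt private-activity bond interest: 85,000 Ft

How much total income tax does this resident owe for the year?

91,920 Ft

Regular income tax:
  296,000 Ft × 15% = 44,400 Ft
  11,000 Ft × 21% = 2,310 Ft
  137,000 Ft × 33% = 45,210 Ft
  → 91,920 Ft

Supplementary minimum tax:
  Adjusted income: 444,000 Ft + 37,000 Ft + 85,000 Ft = 566,000 Ft
  Less exemption 96,000 Ft → base 470,000 Ft
  470,000 Ft × 16% = 75,200 Ft

91,920 Ft > 75,200 Ft, so the regular income tax governs.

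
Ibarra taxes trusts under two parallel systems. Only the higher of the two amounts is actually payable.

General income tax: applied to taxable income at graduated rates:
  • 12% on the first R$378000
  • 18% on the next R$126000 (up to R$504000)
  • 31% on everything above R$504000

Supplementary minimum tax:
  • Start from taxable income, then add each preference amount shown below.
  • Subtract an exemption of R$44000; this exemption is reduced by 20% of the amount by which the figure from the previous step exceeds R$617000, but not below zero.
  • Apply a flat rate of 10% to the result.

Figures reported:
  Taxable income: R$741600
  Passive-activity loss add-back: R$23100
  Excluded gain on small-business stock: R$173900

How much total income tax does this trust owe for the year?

Supplementary minimum tax:
  Adjusted income: R$741600 + R$23100 + R$173900 = R$938600
  Exemption: 20% × (R$938600 − R$617000) = R$64320 ≥ R$44000, so the exemption is fully phased out
  Base: R$938600 − R$0 = R$938600
  R$938600 × 10% = R$93860

General income tax:
  R$378000 × 12% = R$45360
  R$126000 × 18% = R$22680
  R$237600 × 31% = R$73656
  → R$141696

R$141696 > R$93860, so the general income tax governs.

R$141696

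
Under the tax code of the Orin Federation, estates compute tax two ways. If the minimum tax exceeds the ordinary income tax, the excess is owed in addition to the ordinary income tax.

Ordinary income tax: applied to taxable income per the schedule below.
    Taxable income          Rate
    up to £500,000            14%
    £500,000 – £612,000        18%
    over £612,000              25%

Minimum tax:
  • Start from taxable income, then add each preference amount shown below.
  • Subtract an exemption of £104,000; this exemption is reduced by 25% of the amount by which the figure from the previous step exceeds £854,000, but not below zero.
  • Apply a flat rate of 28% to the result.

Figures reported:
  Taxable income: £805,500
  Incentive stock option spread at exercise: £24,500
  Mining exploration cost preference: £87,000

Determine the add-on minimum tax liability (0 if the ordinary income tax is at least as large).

Ordinary income tax:
  £500,000 × 14% = £70,000
  £112,000 × 18% = £20,160
  £193,500 × 25% = £48,375
  → £138,535

Minimum tax:
  Adjusted income: £805,500 + £24,500 + £87,000 = £917,000
  Exemption: £104,000 − 25% × (£917,000 − £854,000) = £104,000 − £15,750 = £88,250
  Base: £917,000 − £88,250 = £828,750
  £828,750 × 28% = £232,050

Excess of minimum tax over ordinary income tax: £232,050 − £138,535 = £93,515.

£93,515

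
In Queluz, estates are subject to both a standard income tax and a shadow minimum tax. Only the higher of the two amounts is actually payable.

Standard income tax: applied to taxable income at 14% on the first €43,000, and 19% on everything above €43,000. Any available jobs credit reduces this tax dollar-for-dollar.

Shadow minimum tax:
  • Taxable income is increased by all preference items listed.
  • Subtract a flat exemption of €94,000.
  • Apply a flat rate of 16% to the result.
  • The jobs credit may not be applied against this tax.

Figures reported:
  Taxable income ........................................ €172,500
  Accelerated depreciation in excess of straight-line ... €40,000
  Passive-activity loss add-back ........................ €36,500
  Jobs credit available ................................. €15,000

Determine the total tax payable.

€24,800

Standard income tax:
  €43,000 × 14% = €6,020
  €129,500 × 19% = €24,605
  → €30,625
  Less jobs credit €15,000 → €15,625

Shadow minimum tax:
  Adjusted income: €172,500 + €40,000 + €36,500 = €249,000
  Less exemption €94,000 → base €155,000
  €155,000 × 16% = €24,800

€24,800 > €15,625, so the shadow minimum tax is the binding amount.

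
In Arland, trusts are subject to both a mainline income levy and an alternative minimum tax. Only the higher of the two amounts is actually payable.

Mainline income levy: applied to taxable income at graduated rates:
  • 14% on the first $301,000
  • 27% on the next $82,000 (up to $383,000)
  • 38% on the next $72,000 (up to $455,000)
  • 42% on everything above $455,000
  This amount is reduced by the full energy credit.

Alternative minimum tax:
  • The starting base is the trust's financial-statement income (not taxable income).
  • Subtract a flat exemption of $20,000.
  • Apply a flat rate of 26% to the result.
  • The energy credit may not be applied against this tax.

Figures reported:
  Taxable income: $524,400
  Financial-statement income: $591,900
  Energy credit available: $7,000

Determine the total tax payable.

Mainline income levy:
  $301,000 × 14% = $42,140
  $82,000 × 27% = $22,140
  $72,000 × 38% = $27,360
  $69,400 × 42% = $29,148
  → $120,788
  Less energy credit $7,000 → $113,788

Alternative minimum tax:
  Base (financial-statement income): $591,900
  Less exemption $20,000 → base $571,900
  $571,900 × 26% = $148,694

$148,694 > $113,788, so the alternative minimum tax is the binding amount.

$148,694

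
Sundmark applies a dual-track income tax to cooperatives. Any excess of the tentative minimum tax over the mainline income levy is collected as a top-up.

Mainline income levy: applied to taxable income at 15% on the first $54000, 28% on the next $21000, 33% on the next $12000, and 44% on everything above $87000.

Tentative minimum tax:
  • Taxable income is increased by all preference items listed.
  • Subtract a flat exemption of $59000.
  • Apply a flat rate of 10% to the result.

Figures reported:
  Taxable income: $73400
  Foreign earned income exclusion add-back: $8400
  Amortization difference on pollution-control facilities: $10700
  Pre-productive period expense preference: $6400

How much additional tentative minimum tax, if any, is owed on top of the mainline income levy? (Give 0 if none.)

$0

Mainline income levy:
  $54000 × 15% = $8100
  $19400 × 28% = $5432
  → $13532

Tentative minimum tax:
  Adjusted income: $73400 + $8400 + $10700 + $6400 = $98900
  Less exemption $59000 → base $39900
  $39900 × 10% = $3990

$3990 ≤ $13532, so no add-on is due.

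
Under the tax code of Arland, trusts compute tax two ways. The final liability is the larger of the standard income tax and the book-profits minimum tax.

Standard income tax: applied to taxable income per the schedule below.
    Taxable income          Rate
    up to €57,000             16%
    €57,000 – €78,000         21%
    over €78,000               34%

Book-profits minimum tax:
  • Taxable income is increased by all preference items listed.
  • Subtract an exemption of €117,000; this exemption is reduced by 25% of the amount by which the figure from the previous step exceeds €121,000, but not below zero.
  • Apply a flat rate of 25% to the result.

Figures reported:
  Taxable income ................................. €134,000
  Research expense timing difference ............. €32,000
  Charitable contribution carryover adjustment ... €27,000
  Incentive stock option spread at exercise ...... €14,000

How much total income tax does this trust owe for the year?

Book-profits minimum tax:
  Adjusted income: €134,000 + €32,000 + €27,000 + €14,000 = €207,000
  Exemption: €117,000 − 25% × (€207,000 − €121,000) = €117,000 − €21,500 = €95,500
  Base: €207,000 − €95,500 = €111,500
  €111,500 × 25% = €27,875

Standard income tax:
  €57,000 × 16% = €9,120
  €21,000 × 21% = €4,410
  €56,000 × 34% = €19,040
  → €32,570

€32,570 > €27,875, so the standard income tax governs.

€32,570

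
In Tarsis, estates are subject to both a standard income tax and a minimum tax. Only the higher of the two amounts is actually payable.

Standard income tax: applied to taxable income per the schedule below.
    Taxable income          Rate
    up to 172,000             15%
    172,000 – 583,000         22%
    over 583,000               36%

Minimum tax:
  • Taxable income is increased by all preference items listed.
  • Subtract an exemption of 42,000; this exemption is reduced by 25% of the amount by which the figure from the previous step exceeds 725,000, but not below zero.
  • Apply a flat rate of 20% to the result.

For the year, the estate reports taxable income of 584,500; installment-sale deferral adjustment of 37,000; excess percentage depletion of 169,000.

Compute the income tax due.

Standard income tax:
  172,000 × 15% = 25,800
  411,000 × 22% = 90,420
  1,500 × 36% = 540
  → 116,760

Minimum tax:
  Adjusted income: 584,500 + 37,000 + 169,000 = 790,500
  Exemption: 42,000 − 25% × (790,500 − 725,000) = 42,000 − 16,375 = 25,625
  Base: 790,500 − 25,625 = 764,875
  764,875 × 20% = 152,975

152,975 > 116,760, so the minimum tax is the binding amount.

152,975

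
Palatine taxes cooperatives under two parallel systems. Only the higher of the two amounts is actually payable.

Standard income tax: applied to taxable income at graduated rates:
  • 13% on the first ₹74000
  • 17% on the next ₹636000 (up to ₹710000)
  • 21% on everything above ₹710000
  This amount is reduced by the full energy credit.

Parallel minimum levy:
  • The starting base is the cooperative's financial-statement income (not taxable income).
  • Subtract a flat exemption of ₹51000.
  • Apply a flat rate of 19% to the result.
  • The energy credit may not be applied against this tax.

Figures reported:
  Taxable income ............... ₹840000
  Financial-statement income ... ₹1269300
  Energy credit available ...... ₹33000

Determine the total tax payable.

Parallel minimum levy:
  Base (financial-statement income): ₹1269300
  Less exemption ₹51000 → base ₹1218300
  ₹1218300 × 19% = ₹231477

Standard income tax:
  ₹74000 × 13% = ₹9620
  ₹636000 × 17% = ₹108120
  ₹130000 × 21% = ₹27300
  → ₹145040
  Less energy credit ₹33000 → ₹112040

₹231477 > ₹112040, so the parallel minimum levy is the binding amount.

₹231477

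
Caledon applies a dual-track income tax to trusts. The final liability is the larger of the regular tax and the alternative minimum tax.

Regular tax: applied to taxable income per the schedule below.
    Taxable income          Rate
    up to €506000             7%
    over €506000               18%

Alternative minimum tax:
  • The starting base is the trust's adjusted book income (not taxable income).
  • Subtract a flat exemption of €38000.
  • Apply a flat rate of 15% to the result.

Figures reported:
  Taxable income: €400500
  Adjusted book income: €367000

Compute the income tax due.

€49350

Regular tax:
  €400500 × 7% = €28035

Alternative minimum tax:
  Base (adjusted book income): €367000
  Less exemption €38000 → base €329000
  €329000 × 15% = €49350

€49350 > €28035, so the alternative minimum tax is the binding amount.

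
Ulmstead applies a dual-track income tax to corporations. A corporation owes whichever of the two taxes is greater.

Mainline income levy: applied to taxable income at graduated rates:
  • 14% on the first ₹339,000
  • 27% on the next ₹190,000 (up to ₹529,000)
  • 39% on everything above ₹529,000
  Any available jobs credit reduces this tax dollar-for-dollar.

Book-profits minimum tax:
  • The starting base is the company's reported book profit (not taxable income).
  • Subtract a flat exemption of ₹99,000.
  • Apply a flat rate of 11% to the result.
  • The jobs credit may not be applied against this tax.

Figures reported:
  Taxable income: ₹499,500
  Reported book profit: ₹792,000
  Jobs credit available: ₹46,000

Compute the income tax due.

₹76,230

Book-profits minimum tax:
  Base (reported book profit): ₹792,000
  Less exemption ₹99,000 → base ₹693,000
  ₹693,000 × 11% = ₹76,230

Mainline income levy:
  ₹339,000 × 14% = ₹47,460
  ₹160,500 × 27% = ₹43,335
  → ₹90,795
  Less jobs credit ₹46,000 → ₹44,795

₹76,230 > ₹44,795, so the book-profits minimum tax is the binding amount.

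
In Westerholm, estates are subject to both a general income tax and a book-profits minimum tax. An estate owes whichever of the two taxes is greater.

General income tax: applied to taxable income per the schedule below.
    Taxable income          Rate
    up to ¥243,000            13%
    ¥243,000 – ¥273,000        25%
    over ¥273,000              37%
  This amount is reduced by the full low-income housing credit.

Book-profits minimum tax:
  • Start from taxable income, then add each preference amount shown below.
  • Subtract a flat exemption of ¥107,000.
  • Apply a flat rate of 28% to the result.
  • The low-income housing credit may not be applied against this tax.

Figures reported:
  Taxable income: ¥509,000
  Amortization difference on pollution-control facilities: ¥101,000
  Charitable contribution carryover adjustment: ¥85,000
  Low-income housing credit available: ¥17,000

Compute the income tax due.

General income tax:
  ¥243,000 × 13% = ¥31,590
  ¥30,000 × 25% = ¥7,500
  ¥236,000 × 37% = ¥87,320
  → ¥126,410
  Less low-income housing credit ¥17,000 → ¥109,410

Book-profits minimum tax:
  Adjusted income: ¥509,000 + ¥101,000 + ¥85,000 = ¥695,000
  Less exemption ¥107,000 → base ¥588,000
  ¥588,000 × 28% = ¥164,640

¥164,640 > ¥109,410, so the book-profits minimum tax is the binding amount.

¥164,640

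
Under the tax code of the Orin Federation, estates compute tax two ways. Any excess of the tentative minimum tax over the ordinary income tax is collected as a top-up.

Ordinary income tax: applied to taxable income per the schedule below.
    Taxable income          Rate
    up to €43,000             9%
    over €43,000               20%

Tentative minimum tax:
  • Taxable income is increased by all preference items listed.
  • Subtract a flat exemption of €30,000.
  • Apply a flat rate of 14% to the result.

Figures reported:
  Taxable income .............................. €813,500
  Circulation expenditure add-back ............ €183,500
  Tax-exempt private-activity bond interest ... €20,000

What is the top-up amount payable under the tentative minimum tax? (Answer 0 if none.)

Ordinary income tax:
  €43,000 × 9% = €3,870
  €770,500 × 20% = €154,100
  → €157,970

Tentative minimum tax:
  Adjusted income: €813,500 + €183,500 + €20,000 = €1,017,000
  Less exemption €30,000 → base €987,000
  €987,000 × 14% = €138,180

€138,180 ≤ €157,970, so no add-on is due.

€0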